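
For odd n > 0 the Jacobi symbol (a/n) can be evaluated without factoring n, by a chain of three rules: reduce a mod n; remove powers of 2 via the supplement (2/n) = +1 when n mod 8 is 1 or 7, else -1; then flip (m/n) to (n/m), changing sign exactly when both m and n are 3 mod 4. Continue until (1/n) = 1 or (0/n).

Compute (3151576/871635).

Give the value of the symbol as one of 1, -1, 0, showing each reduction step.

(3151576/871635) = (536671/871635)   [reduce mod 871635]
reciprocity: (536671/871635) = -1·(871635/536671) since 536671 mod 4 = 3, 871635 mod 4 = 3; sign now -1
(871635/536671) = (334964/536671)   [reduce mod 536671]
334964 = 2^2·83741; (2/536671) = +1 since 536671 mod 8 = 7, so (334964/536671) = (+1)^2·(83741/536671); sign now -1
reciprocity: (83741/536671) = +1·(536671/83741) since 83741 mod 4 = 1, 536671 mod 4 = 3; sign now -1
(536671/83741) = (34225/83741)   [reduce mod 83741]
reciprocity: (34225/83741) = +1·(83741/34225) since 34225 mod 4 = 1, 83741 mod 4 = 1; sign now -1
(83741/34225) = (15291/34225)   [reduce mod 34225]
reciprocity: (15291/34225) = +1·(34225/15291) since 15291 mod 4 = 3, 34225 mod 4 = 1; sign now -1
(34225/15291) = (3643/15291)   [reduce mod 15291]
reciprocity: (3643/15291) = -1·(15291/3643) since 3643 mod 4 = 3, 15291 mod 4 = 3; sign now +1
(15291/3643) = (719/3643)   [reduce mod 3643]
reciprocity: (719/3643) = -1·(3643/719) since 719 mod 4 = 3, 3643 mod 4 = 3; sign now -1
(3643/719) = (48/719)   [reduce mod 719]
48 = 2^4·3; (2/719) = +1 since 719 mod 8 = 7, so (48/719) = (+1)^4·(3/719); sign now -1
reciprocity: (3/719) = -1·(719/3) since 3 mod 4 = 3, 719 mod 4 = 3; sign now +1
(719/3) = (2/3)   [reduce mod 3]
2 = 2^1·1; (2/3) = -1 since 3 mod 8 = 3, so (2/3) = (-1)^1·(1/3); sign now -1
(1/3) = 1; final value = sign = -1

-1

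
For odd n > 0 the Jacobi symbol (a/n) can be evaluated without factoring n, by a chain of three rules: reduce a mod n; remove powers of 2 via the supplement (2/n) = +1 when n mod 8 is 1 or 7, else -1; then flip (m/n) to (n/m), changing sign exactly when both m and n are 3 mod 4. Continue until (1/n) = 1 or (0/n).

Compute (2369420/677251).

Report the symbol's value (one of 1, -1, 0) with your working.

(2369420/677251): 2369420 mod 677251 = 337667, so (2369420/677251) = (337667/677251)
flip (337667/677251) -> (677251/337667): both odd, 337667 mod 4 = 3, 677251 mod 4 = 3, so the flip contributes -1; sign now -1
(677251/337667): 677251 mod 337667 = 1917, so (677251/337667) = (1917/337667)
flip (1917/337667) -> (337667/1917): both odd, 1917 mod 4 = 1, 337667 mod 4 = 3, so the flip contributes +1; sign now -1
(337667/1917): 337667 mod 1917 = 275, so (337667/1917) = (275/1917)
flip (275/1917) -> (1917/275): both odd, 275 mod 4 = 3, 1917 mod 4 = 1, so the flip contributes +1; sign now -1
(1917/275): 1917 mod 275 = 267, so (1917/275) = (267/275)
flip (267/275) -> (275/267): both odd, 267 mod 4 = 3, 275 mod 4 = 3, so the flip contributes -1; sign now +1
(275/267): 275 mod 267 = 8, so (275/267) = (8/267)
factor out 2^3: 8 = 2^3·1; with 267 mod 8 = 3, (2/267) = -1; sign now -1; continue with (1/267)
reached (1/267) = 1, so the symbol is -1

-1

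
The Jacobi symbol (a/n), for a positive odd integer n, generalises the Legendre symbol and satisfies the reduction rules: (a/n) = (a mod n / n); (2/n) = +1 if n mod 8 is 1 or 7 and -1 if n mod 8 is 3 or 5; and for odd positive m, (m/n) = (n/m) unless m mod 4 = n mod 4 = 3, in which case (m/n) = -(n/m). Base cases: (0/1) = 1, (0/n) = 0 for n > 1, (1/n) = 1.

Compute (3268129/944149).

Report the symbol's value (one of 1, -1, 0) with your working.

(3268129/944149) = (435682/944149)   [reduce mod 944149]
435682 = 2^1·217841; (2/944149) = -1 since 944149 mod 8 = 5, so (435682/944149) = (-1)^1·(217841/944149); sign now -1
reciprocity: (217841/944149) = +1·(944149/217841) since 217841 mod 4 = 1, 944149 mod 4 = 1; sign now -1
(944149/217841) = (72785/217841)   [reduce mod 217841]
reciprocity: (72785/217841) = +1·(217841/72785) since 72785 mod 4 = 1, 217841 mod 4 = 1; sign now -1
(217841/72785) = (72271/72785)   [reduce mod 72785]
reciprocity: (72271/72785) = +1·(72785/72271) since 72271 mod 4 = 3, 72785 mod 4 = 1; sign now -1
(72785/72271) = (514/72271)   [reduce mod 72271]
514 = 2^1·257; (2/72271) = +1 since 72271 mod 8 = 7, so (514/72271) = (+1)^1·(257/72271); sign now -1
reciprocity: (257/72271) = +1·(72271/257) since 257 mod 4 = 1, 72271 mod 4 = 3; sign now -1
(72271/257) = (54/257)   [reduce mod 257]
54 = 2^1·27; (2/257) = +1 since 257 mod 8 = 1, so (54/257) = (+1)^1·(27/257); sign now -1
reciprocity: (27/257) = +1·(257/27) since 27 mod 4 = 3, 257 mod 4 = 1; sign now -1
(257/27) = (14/27)   [reduce mod 27]
14 = 2^1·7; (2/27) = -1 since 27 mod 8 = 3, so (14/27) = (-1)^1·(7/27); sign now +1
reciprocity: (7/27) = -1·(27/7) since 7 mod 4 = 3, 27 mod 4 = 3; sign now -1
(27/7) = (6/7)   [reduce mod 7]
6 = 2^1·3; (2/7) = +1 since 7 mod 8 = 7, so (6/7) = (+1)^1·(3/7); sign now -1
reciprocity: (3/7) = -1·(7/3) since 3 mod 4 = 3, 7 mod 4 = 3; sign now +1
(7/3) = (1/3)   [reduce mod 3]
(1/3) = 1; final value = sign = +1

1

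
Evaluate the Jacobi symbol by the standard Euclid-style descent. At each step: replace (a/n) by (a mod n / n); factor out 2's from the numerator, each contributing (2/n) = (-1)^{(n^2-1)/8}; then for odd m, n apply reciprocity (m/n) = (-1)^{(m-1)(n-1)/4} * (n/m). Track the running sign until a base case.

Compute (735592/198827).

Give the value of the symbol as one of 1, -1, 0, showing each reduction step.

(735592/198827): 735592 mod 198827 = 139111, so (735592/198827) = (139111/198827)
flip (139111/198827) -> (198827/139111): both odd, 139111 mod 4 = 3, 198827 mod 4 = 3, so the flip contributes -1; sign now -1
(198827/139111): 198827 mod 139111 = 59716, so (198827/139111) = (59716/139111)
factor out 2^2: 59716 = 2^2·14929; with 139111 mod 8 = 7, (2/139111) = +1; sign now -1; continue with (14929/139111)
flip (14929/139111) -> (139111/14929): both odd, 14929 mod 4 = 1, 139111 mod 4 = 3, so the flip contributes +1; sign now -1
(139111/14929): 139111 mod 14929 = 4750, so (139111/14929) = (4750/14929)
factor out 2^1: 4750 = 2^1·2375; with 14929 mod 8 = 1, (2/14929) = +1; sign now -1; continue with (2375/14929)
flip (2375/14929) -> (14929/2375): both odd, 2375 mod 4 = 3, 14929 mod 4 = 1, so the flip contributes +1; sign now -1
(14929/2375): 14929 mod 2375 = 679, so (14929/2375) = (679/2375)
flip (679/2375) -> (2375/679): both odd, 679 mod 4 = 3, 2375 mod 4 = 3, so the flip contributes -1; sign now +1
(2375/679): 2375 mod 679 = 338, so (2375/679) = (338/679)
factor out 2^1: 338 = 2^1·169; with 679 mod 8 = 7, (2/679) = +1; sign now +1; continue with (169/679)
flip (169/679) -> (679/169): both odd, 169 mod 4 = 1, 679 mod 4 = 3, so the flip contributes +1; sign now +1
(679/169): 679 mod 169 = 3, so (679/169) = (3/169)
flip (3/169) -> (169/3): both odd, 3 mod 4 = 3, 169 mod 4 = 1, so the flip contributes +1; sign now +1
(169/3): 169 mod 3 = 1, so (169/3) = (1/3)
reached (1/3) = 1, so the symbol is +1

1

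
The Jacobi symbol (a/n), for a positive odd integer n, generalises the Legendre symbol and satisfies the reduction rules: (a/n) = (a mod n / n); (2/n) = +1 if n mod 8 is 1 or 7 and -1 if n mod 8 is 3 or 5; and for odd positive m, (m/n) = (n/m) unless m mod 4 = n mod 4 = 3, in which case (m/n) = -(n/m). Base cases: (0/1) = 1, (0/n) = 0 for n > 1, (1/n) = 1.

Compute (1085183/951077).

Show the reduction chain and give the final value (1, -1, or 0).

(1085183/951077) = (134106/951077)   [reduce mod 951077]
134106 = 2^1·67053; (2/951077) = -1 since 951077 mod 8 = 5, so (134106/951077) = (-1)^1·(67053/951077); sign now -1
reciprocity: (67053/951077) = +1·(951077/67053) since 67053 mod 4 = 1, 951077 mod 4 = 1; sign now -1
(951077/67053) = (12335/67053)   [reduce mod 67053]
reciprocity: (12335/67053) = +1·(67053/12335) since 12335 mod 4 = 3, 67053 mod 4 = 1; sign now -1
(67053/12335) = (5378/12335)   [reduce mod 12335]
5378 = 2^1·2689; (2/12335) = +1 since 12335 mod 8 = 7, so (5378/12335) = (+1)^1·(2689/12335); sign now -1
reciprocity: (2689/12335) = +1·(12335/2689) since 2689 mod 4 = 1, 12335 mod 4 = 3; sign now -1
(12335/2689) = (1579/2689)   [reduce mod 2689]
reciprocity: (1579/2689) = +1·(2689/1579) since 1579 mod 4 = 3, 2689 mod 4 = 1; sign now -1
(2689/1579) = (1110/1579)   [reduce mod 1579]
1110 = 2^1·555; (2/1579) = -1 since 1579 mod 8 = 3, so (1110/1579) = (-1)^1·(555/1579); sign now +1
reciprocity: (555/1579) = -1·(1579/555) since 555 mod 4 = 3, 1579 mod 4 = 3; sign now -1
(1579/555) = (469/555)   [reduce mod 555]
reciprocity: (469/555) = +1·(555/469) since 469 mod 4 = 1, 555 mod 4 = 3; sign now -1
(555/469) = (86/469)   [reduce mod 469]
86 = 2^1·43; (2/469) = -1 since 469 mod 8 = 5, so (86/469) = (-1)^1·(43/469); sign now +1
reciprocity: (43/469) = +1·(469/43) since 43 mod 4 = 3, 469 mod 4 = 1; sign now +1
(469/43) = (39/43)   [reduce mod 43]
reciprocity: (39/43) = -1·(43/39) since 39 mod 4 = 3, 43 mod 4 = 3; sign now -1
(43/39) = (4/39)   [reduce mod 39]
4 = 2^2·1; (2/39) = +1 since 39 mod 8 = 7, so (4/39) = (+1)^2·(1/39); sign now -1
(1/39) = 1; final value = sign = -1

-1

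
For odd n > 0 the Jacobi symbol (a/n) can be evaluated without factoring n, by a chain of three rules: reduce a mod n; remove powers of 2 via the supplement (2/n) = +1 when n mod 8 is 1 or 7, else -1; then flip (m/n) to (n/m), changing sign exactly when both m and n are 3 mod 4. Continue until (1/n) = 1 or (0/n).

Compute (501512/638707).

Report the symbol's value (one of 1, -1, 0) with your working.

factor out 2^3: 501512 = 2^3·62689; with 638707 mod 8 = 3, (2/638707) = -1; sign now -1; continue with (62689/638707)
flip (62689/638707) -> (638707/62689): both odd, 62689 mod 4 = 1, 638707 mod 4 = 3, so the flip contributes +1; sign now -1
(638707/62689): 638707 mod 62689 = 11817, so (638707/62689) = (11817/62689)
flip (11817/62689) -> (62689/11817): both odd, 11817 mod 4 = 1, 62689 mod 4 = 1, so the flip contributes +1; sign now -1
(62689/11817): 62689 mod 11817 = 3604, so (62689/11817) = (3604/11817)
factor out 2^2: 3604 = 2^2·901; with 11817 mod 8 = 1, (2/11817) = +1; sign now -1; continue with (901/11817)
flip (901/11817) -> (11817/901): both odd, 901 mod 4 = 1, 11817 mod 4 = 1, so the flip contributes +1; sign now -1
(11817/901): 11817 mod 901 = 104, so (11817/901) = (104/901)
factor out 2^3: 104 = 2^3·13; with 901 mod 8 = 5, (2/901) = -1; sign now +1; continue with (13/901)
flip (13/901) -> (901/13): both odd, 13 mod 4 = 1, 901 mod 4 = 1, so the flip contributes +1; sign now +1
(901/13): 901 mod 13 = 4, so (901/13) = (4/13)
factor out 2^2: 4 = 2^2·1; with 13 mod 8 = 5, (2/13) = -1; sign now +1; continue with (1/13)
reached (1/13) = 1, so the symbol is +1

1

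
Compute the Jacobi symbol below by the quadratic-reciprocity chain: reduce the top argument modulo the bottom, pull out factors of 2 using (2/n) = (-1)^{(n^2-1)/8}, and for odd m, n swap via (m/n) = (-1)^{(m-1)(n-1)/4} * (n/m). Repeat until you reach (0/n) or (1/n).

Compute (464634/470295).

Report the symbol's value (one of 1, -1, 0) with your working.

0

factor out 2^1: 464634 = 2^1·232317; with 470295 mod 8 = 7, (2/470295) = +1; sign now +1; continue with (232317/470295)
flip (232317/470295) -> (470295/232317): both odd, 232317 mod 4 = 1, 470295 mod 4 = 3, so the flip contributes +1; sign now +1
(470295/232317): 470295 mod 232317 = 5661, so (470295/232317) = (5661/232317)
flip (5661/232317) -> (232317/5661): both odd, 5661 mod 4 = 1, 232317 mod 4 = 1, so the flip contributes +1; sign now +1
(232317/5661): 232317 mod 5661 = 216, so (232317/5661) = (216/5661)
factor out 2^3: 216 = 2^3·27; with 5661 mod 8 = 5, (2/5661) = -1; sign now -1; continue with (27/5661)
flip (27/5661) -> (5661/27): both odd, 27 mod 4 = 3, 5661 mod 4 = 1, so the flip contributes +1; sign now -1
(5661/27): 5661 mod 27 = 18, so (5661/27) = (18/27)
factor out 2^1: 18 = 2^1·9; with 27 mod 8 = 3, (2/27) = -1; sign now +1; continue with (9/27)
flip (9/27) -> (27/9): both odd, 9 mod 4 = 1, 27 mod 4 = 3, so the flip contributes +1; sign now +1
(27/9): 27 mod 9 = 0, so (27/9) = (0/9)
reached (0/9); gcd(a, n) > 1, so (0/9) = 0 and the symbol is 0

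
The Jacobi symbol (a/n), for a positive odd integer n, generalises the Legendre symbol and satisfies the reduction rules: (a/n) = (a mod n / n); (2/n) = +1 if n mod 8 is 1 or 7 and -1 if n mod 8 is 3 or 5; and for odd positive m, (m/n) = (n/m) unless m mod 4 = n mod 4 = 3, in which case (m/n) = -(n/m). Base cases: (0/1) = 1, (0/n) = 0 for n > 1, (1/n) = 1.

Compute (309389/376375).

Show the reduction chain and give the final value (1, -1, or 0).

-1

reciprocity: (309389/376375) = +1·(376375/309389) since 309389 mod 4 = 1, 376375 mod 4 = 3; sign now +1
(376375/309389) = (66986/309389)   [reduce mod 309389]
66986 = 2^1·33493; (2/309389) = -1 since 309389 mod 8 = 5, so (66986/309389) = (-1)^1·(33493/309389); sign now -1
reciprocity: (33493/309389) = +1·(309389/33493) since 33493 mod 4 = 1, 309389 mod 4 = 1; sign now -1
(309389/33493) = (7952/33493)   [reduce mod 33493]
7952 = 2^4·497; (2/33493) = -1 since 33493 mod 8 = 5, so (7952/33493) = (-1)^4·(497/33493); sign now -1
reciprocity: (497/33493) = +1·(33493/497) since 497 mod 4 = 1, 33493 mod 4 = 1; sign now -1
(33493/497) = (194/497)   [reduce mod 497]
194 = 2^1·97; (2/497) = +1 since 497 mod 8 = 1, so (194/497) = (+1)^1·(97/497); sign now -1
reciprocity: (97/497) = +1·(497/97) since 97 mod 4 = 1, 497 mod 4 = 1; sign now -1
(497/97) = (12/97)   [reduce mod 97]
12 = 2^2·3; (2/97) = +1 since 97 mod 8 = 1, so (12/97) = (+1)^2·(3/97); sign now -1
reciprocity: (3/97) = +1·(97/3) since 3 mod 4 = 3, 97 mod 4 = 1; sign now -1
(97/3) = (1/3)   [reduce mod 3]
(1/3) = 1; final value = sign = -1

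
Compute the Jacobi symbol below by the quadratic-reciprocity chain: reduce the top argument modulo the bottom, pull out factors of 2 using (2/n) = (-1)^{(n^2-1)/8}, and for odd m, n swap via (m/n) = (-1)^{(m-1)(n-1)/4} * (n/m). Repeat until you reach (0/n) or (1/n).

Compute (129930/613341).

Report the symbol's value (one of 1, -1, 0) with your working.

0

factor out 2^1: 129930 = 2^1·64965; with 613341 mod 8 = 5, (2/613341) = -1; sign now -1; continue with (64965/613341)
flip (64965/613341) -> (613341/64965): both odd, 64965 mod 4 = 1, 613341 mod 4 = 1, so the flip contributes +1; sign now -1
(613341/64965): 613341 mod 64965 = 28656, so (613341/64965) = (28656/64965)
factor out 2^4: 28656 = 2^4·1791; with 64965 mod 8 = 5, (2/64965) = -1; sign now -1; continue with (1791/64965)
flip (1791/64965) -> (64965/1791): both odd, 1791 mod 4 = 3, 64965 mod 4 = 1, so the flip contributes +1; sign now -1
(64965/1791): 64965 mod 1791 = 489, so (64965/1791) = (489/1791)
flip (489/1791) -> (1791/489): both odd, 489 mod 4 = 1, 1791 mod 4 = 3, so the flip contributes +1; sign now -1
(1791/489): 1791 mod 489 = 324, so (1791/489) = (324/489)
factor out 2^2: 324 = 2^2·81; with 489 mod 8 = 1, (2/489) = +1; sign now -1; continue with (81/489)
flip (81/489) -> (489/81): both odd, 81 mod 4 = 1, 489 mod 4 = 1, so the flip contributes +1; sign now -1
(489/81): 489 mod 81 = 3, so (489/81) = (3/81)
flip (3/81) -> (81/3): both odd, 3 mod 4 = 3, 81 mod 4 = 1, so the flip contributes +1; sign now -1
(81/3): 81 mod 3 = 0, so (81/3) = (0/3)
reached (0/3); gcd(a, n) > 1, so (0/3) = 0 and the symbol is 0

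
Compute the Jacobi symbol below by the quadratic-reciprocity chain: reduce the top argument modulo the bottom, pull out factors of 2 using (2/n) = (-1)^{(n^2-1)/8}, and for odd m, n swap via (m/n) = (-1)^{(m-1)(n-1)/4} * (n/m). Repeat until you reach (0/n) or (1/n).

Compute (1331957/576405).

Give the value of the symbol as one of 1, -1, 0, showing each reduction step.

(1331957/576405) = (179147/576405)   [reduce mod 576405]
reciprocity: (179147/576405) = +1·(576405/179147) since 179147 mod 4 = 3, 576405 mod 4 = 1; sign now +1
(576405/179147) = (38964/179147)   [reduce mod 179147]
38964 = 2^2·9741; (2/179147) = -1 since 179147 mod 8 = 3, so (38964/179147) = (-1)^2·(9741/179147); sign now +1
reciprocity: (9741/179147) = +1·(179147/9741) since 9741 mod 4 = 1, 179147 mod 4 = 3; sign now +1
(179147/9741) = (3809/9741)   [reduce mod 9741]
reciprocity: (3809/9741) = +1·(9741/3809) since 3809 mod 4 = 1, 9741 mod 4 = 1; sign now +1
(9741/3809) = (2123/3809)   [reduce mod 3809]
reciprocity: (2123/3809) = +1·(3809/2123) since 2123 mod 4 = 3, 3809 mod 4 = 1; sign now +1
(3809/2123) = (1686/2123)   [reduce mod 2123]
1686 = 2^1·843; (2/2123) = -1 since 2123 mod 8 = 3, so (1686/2123) = (-1)^1·(843/2123); sign now -1
reciprocity: (843/2123) = -1·(2123/843) since 843 mod 4 = 3, 2123 mod 4 = 3; sign now +1
(2123/843) = (437/843)   [reduce mod 843]
reciprocity: (437/843) = +1·(843/437) since 437 mod 4 = 1, 843 mod 4 = 3; sign now +1
(843/437) = (406/437)   [reduce mod 437]
406 = 2^1·203; (2/437) = -1 since 437 mod 8 = 5, so (406/437) = (-1)^1·(203/437); sign now -1
reciprocity: (203/437) = +1·(437/203) since 203 mod 4 = 3, 437 mod 4 = 1; sign now -1
(437/203) = (31/203)   [reduce mod 203]
reciprocity: (31/203) = -1·(203/31) since 31 mod 4 = 3, 203 mod 4 = 3; sign now +1
(203/31) = (17/31)   [reduce mod 31]
reciprocity: (17/31) = +1·(31/17) since 17 mod 4 = 1, 31 mod 4 = 3; sign now +1
(31/17) = (14/17)   [reduce mod 17]
14 = 2^1·7; (2/17) = +1 since 17 mod 8 = 1, so (14/17) = (+1)^1·(7/17); sign now +1
reciprocity: (7/17) = +1·(17/7) since 7 mod 4 = 3, 17 mod 4 = 1; sign now +1
(17/7) = (3/7)   [reduce mod 7]
reciprocity: (3/7) = -1·(7/3) since 3 mod 4 = 3, 7 mod 4 = 3; sign now -1
(7/3) = (1/3)   [reduce mod 3]
(1/3) = 1; final value = sign = -1

-1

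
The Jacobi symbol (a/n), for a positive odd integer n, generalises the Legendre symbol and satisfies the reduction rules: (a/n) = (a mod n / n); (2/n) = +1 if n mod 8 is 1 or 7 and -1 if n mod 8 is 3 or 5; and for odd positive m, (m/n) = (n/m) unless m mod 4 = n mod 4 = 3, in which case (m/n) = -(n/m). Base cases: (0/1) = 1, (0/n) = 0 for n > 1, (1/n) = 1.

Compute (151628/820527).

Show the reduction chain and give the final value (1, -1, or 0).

factor out 2^2: 151628 = 2^2·37907; with 820527 mod 8 = 7, (2/820527) = +1; sign now +1; continue with (37907/820527)
flip (37907/820527) -> (820527/37907): both odd, 37907 mod 4 = 3, 820527 mod 4 = 3, so the flip contributes -1; sign now -1
(820527/37907): 820527 mod 37907 = 24480, so (820527/37907) = (24480/37907)
factor out 2^5: 24480 = 2^5·765; with 37907 mod 8 = 3, (2/37907) = -1; sign now +1; continue with (765/37907)
flip (765/37907) -> (37907/765): both odd, 765 mod 4 = 1, 37907 mod 4 = 3, so the flip contributes +1; sign now +1
(37907/765): 37907 mod 765 = 422, so (37907/765) = (422/765)
factor out 2^1: 422 = 2^1·211; with 765 mod 8 = 5, (2/765) = -1; sign now -1; continue with (211/765)
flip (211/765) -> (765/211): both odd, 211 mod 4 = 3, 765 mod 4 = 1, so the flip contributes +1; sign now -1
(765/211): 765 mod 211 = 132, so (765/211) = (132/211)
factor out 2^2: 132 = 2^2·33; with 211 mod 8 = 3, (2/211) = -1; sign now -1; continue with (33/211)
flip (33/211) -> (211/33): both odd, 33 mod 4 = 1, 211 mod 4 = 3, so the flip contributes +1; sign now -1
(211/33): 211 mod 33 = 13, so (211/33) = (13/33)
flip (13/33) -> (33/13): both odd, 13 mod 4 = 1, 33 mod 4 = 1, so the flip contributes +1; sign now -1
(33/13): 33 mod 13 = 7, so (33/13) = (7/13)
flip (7/13) -> (13/7): both odd, 7 mod 4 = 3, 13 mod 4 = 1, so the flip contributes +1; sign now -1
(13/7): 13 mod 7 = 6, so (13/7) = (6/7)
factor out 2^1: 6 = 2^1·3; with 7 mod 8 = 7, (2/7) = +1; sign now -1; continue with (3/7)
flip (3/7) -> (7/3): both odd, 3 mod 4 = 3, 7 mod 4 = 3, so the flip contributes -1; sign now +1
(7/3): 7 mod 3 = 1, so (7/3) = (1/3)
reached (1/3) = 1, so the symbol is +1

1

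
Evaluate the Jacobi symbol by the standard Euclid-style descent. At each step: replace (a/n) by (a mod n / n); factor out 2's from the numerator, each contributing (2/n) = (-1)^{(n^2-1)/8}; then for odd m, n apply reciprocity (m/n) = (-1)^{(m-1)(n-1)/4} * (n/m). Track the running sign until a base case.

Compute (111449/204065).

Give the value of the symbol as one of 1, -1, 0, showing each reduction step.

1

flip (111449/204065) -> (204065/111449): both odd, 111449 mod 4 = 1, 204065 mod 4 = 1, so the flip contributes +1; sign now +1
(204065/111449): 204065 mod 111449 = 92616, so (204065/111449) = (92616/111449)
factor out 2^3: 92616 = 2^3·11577; with 111449 mod 8 = 1, (2/111449) = +1; sign now +1; continue with (11577/111449)
flip (11577/111449) -> (111449/11577): both odd, 11577 mod 4 = 1, 111449 mod 4 = 1, so the flip contributes +1; sign now +1
(111449/11577): 111449 mod 11577 = 7256, so (111449/11577) = (7256/11577)
factor out 2^3: 7256 = 2^3·907; with 11577 mod 8 = 1, (2/11577) = +1; sign now +1; continue with (907/11577)
flip (907/11577) -> (11577/907): both odd, 907 mod 4 = 3, 11577 mod 4 = 1, so the flip contributes +1; sign now +1
(11577/907): 11577 mod 907 = 693, so (11577/907) = (693/907)
flip (693/907) -> (907/693): both odd, 693 mod 4 = 1, 907 mod 4 = 3, so the flip contributes +1; sign now +1
(907/693): 907 mod 693 = 214, so (907/693) = (214/693)
factor out 2^1: 214 = 2^1·107; with 693 mod 8 = 5, (2/693) = -1; sign now -1; continue with (107/693)
flip (107/693) -> (693/107): both odd, 107 mod 4 = 3, 693 mod 4 = 1, so the flip contributes +1; sign now -1
(693/107): 693 mod 107 = 51, so (693/107) = (51/107)
flip (51/107) -> (107/51): both odd, 51 mod 4 = 3, 107 mod 4 = 3, so the flip contributes -1; sign now +1
(107/51): 107 mod 51 = 5, so (107/51) = (5/51)
flip (5/51) -> (51/5): both odd, 5 mod 4 = 1, 51 mod 4 = 3, so the flip contributes +1; sign now +1
(51/5): 51 mod 5 = 1, so (51/5) = (1/5)
reached (1/5) = 1, so the symbol is +1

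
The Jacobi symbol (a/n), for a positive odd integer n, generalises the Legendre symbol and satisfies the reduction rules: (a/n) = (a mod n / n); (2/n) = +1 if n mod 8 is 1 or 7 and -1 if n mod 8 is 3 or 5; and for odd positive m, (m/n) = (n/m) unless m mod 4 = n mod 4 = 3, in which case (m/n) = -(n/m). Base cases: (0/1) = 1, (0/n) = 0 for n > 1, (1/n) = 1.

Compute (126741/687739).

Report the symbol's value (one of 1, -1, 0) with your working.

1

flip (126741/687739) -> (687739/126741): both odd, 126741 mod 4 = 1, 687739 mod 4 = 3, so the flip contributes +1; sign now +1
(687739/126741): 687739 mod 126741 = 54034, so (687739/126741) = (54034/126741)
factor out 2^1: 54034 = 2^1·27017; with 126741 mod 8 = 5, (2/126741) = -1; sign now -1; continue with (27017/126741)
flip (27017/126741) -> (126741/27017): both odd, 27017 mod 4 = 1, 126741 mod 4 = 1, so the flip contributes +1; sign now -1
(126741/27017): 126741 mod 27017 = 18673, so (126741/27017) = (18673/27017)
flip (18673/27017) -> (27017/18673): both odd, 18673 mod 4 = 1, 27017 mod 4 = 1, so the flip contributes +1; sign now -1
(27017/18673): 27017 mod 18673 = 8344, so (27017/18673) = (8344/18673)
factor out 2^3: 8344 = 2^3·1043; with 18673 mod 8 = 1, (2/18673) = +1; sign now -1; continue with (1043/18673)
flip (1043/18673) -> (18673/1043): both odd, 1043 mod 4 = 3, 18673 mod 4 = 1, so the flip contributes +1; sign now -1
(18673/1043): 18673 mod 1043 = 942, so (18673/1043) = (942/1043)
factor out 2^1: 942 = 2^1·471; with 1043 mod 8 = 3, (2/1043) = -1; sign now +1; continue with (471/1043)
flip (471/1043) -> (1043/471): both odd, 471 mod 4 = 3, 1043 mod 4 = 3, so the flip contributes -1; sign now -1
(1043/471): 1043 mod 471 = 101, so (1043/471) = (101/471)
flip (101/471) -> (471/101): both odd, 101 mod 4 = 1, 471 mod 4 = 3, so the flip contributes +1; sign now -1
(471/101): 471 mod 101 = 67, so (471/101) = (67/101)
flip (67/101) -> (101/67): both odd, 67 mod 4 = 3, 101 mod 4 = 1, so the flip contributes +1; sign now -1
(101/67): 101 mod 67 = 34, so (101/67) = (34/67)
factor out 2^1: 34 = 2^1·17; with 67 mod 8 = 3, (2/67) = -1; sign now +1; continue with (17/67)
flip (17/67) -> (67/17): both odd, 17 mod 4 = 1, 67 mod 4 = 3, so the flip contributes +1; sign now +1
(67/17): 67 mod 17 = 16, so (67/17) = (16/17)
factor out 2^4: 16 = 2^4·1; with 17 mod 8 = 1, (2/17) = +1; sign now +1; continue with (1/17)
reached (1/17) = 1, so the symbol is +1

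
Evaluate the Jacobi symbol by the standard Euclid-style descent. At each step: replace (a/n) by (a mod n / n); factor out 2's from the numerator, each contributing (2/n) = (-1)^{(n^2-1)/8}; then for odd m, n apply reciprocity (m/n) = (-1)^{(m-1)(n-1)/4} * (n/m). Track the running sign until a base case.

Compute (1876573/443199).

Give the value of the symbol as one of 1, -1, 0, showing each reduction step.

-1

(1876573/443199) = (103777/443199)   [reduce mod 443199]
reciprocity: (103777/443199) = +1·(443199/103777) since 103777 mod 4 = 1, 443199 mod 4 = 3; sign now +1
(443199/103777) = (28091/103777)   [reduce mod 103777]
reciprocity: (28091/103777) = +1·(103777/28091) since 28091 mod 4 = 3, 103777 mod 4 = 1; sign now +1
(103777/28091) = (19504/28091)   [reduce mod 28091]
19504 = 2^4·1219; (2/28091) = -1 since 28091 mod 8 = 3, so (19504/28091) = (-1)^4·(1219/28091); sign now +1
reciprocity: (1219/28091) = -1·(28091/1219) since 1219 mod 4 = 3, 28091 mod 4 = 3; sign now -1
(28091/1219) = (54/1219)   [reduce mod 1219]
54 = 2^1·27; (2/1219) = -1 since 1219 mod 8 = 3, so (54/1219) = (-1)^1·(27/1219); sign now +1
reciprocity: (27/1219) = -1·(1219/27) since 27 mod 4 = 3, 1219 mod 4 = 3; sign now -1
(1219/27) = (4/27)   [reduce mod 27]
4 = 2^2·1; (2/27) = -1 since 27 mod 8 = 3, so (4/27) = (-1)^2·(1/27); sign now -1
(1/27) = 1; final value = sign = -1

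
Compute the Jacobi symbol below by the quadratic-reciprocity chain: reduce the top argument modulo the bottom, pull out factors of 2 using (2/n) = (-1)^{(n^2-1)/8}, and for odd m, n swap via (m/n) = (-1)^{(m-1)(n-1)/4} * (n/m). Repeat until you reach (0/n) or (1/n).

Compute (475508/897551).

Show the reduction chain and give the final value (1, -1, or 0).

-1

factor out 2^2: 475508 = 2^2·118877; with 897551 mod 8 = 7, (2/897551) = +1; sign now +1; continue with (118877/897551)
flip (118877/897551) -> (897551/118877): both odd, 118877 mod 4 = 1, 897551 mod 4 = 3, so the flip contributes +1; sign now +1
(897551/118877): 897551 mod 118877 = 65412, so (897551/118877) = (65412/118877)
factor out 2^2: 65412 = 2^2·16353; with 118877 mod 8 = 5, (2/118877) = -1; sign now +1; continue with (16353/118877)
flip (16353/118877) -> (118877/16353): both odd, 16353 mod 4 = 1, 118877 mod 4 = 1, so the flip contributes +1; sign now +1
(118877/16353): 118877 mod 16353 = 4406, so (118877/16353) = (4406/16353)
factor out 2^1: 4406 = 2^1·2203; with 16353 mod 8 = 1, (2/16353) = +1; sign now +1; continue with (2203/16353)
flip (2203/16353) -> (16353/2203): both odd, 2203 mod 4 = 3, 16353 mod 4 = 1, so the flip contributes +1; sign now +1
(16353/2203): 16353 mod 2203 = 932, so (16353/2203) = (932/2203)
factor out 2^2: 932 = 2^2·233; with 2203 mod 8 = 3, (2/2203) = -1; sign now +1; continue with (233/2203)
flip (233/2203) -> (2203/233): both odd, 233 mod 4 = 1, 2203 mod 4 = 3, so the flip contributes +1; sign now +1
(2203/233): 2203 mod 233 = 106, so (2203/233) = (106/233)
factor out 2^1: 106 = 2^1·53; with 233 mod 8 = 1, (2/233) = +1; sign now +1; continue with (53/233)
flip (53/233) -> (233/53): both odd, 53 mod 4 = 1, 233 mod 4 = 1, so the flip contributes +1; sign now +1
(233/53): 233 mod 53 = 21, so (233/53) = (21/53)
flip (21/53) -> (53/21): both odd, 21 mod 4 = 1, 53 mod 4 = 1, so the flip contributes +1; sign now +1
(53/21): 53 mod 21 = 11, so (53/21) = (11/21)
flip (11/21) -> (21/11): both odd, 11 mod 4 = 3, 21 mod 4 = 1, so the flip contributes +1; sign now +1
(21/11): 21 mod 11 = 10, so (21/11) = (10/11)
factor out 2^1: 10 = 2^1·5; with 11 mod 8 = 3, (2/11) = -1; sign now -1; continue with (5/11)
flip (5/11) -> (11/5): both odd, 5 mod 4 = 1, 11 mod 4 = 3, so the flip contributes +1; sign now -1
(11/5): 11 mod 5 = 1, so (11/5) = (1/5)
reached (1/5) = 1, so the symbol is -1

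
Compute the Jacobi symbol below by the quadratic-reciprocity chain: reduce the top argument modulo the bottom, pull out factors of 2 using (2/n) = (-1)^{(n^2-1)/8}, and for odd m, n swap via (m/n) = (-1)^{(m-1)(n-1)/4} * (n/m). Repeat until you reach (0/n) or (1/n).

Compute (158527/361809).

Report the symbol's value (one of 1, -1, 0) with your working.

1

reciprocity: (158527/361809) = +1·(361809/158527) since 158527 mod 4 = 3, 361809 mod 4 = 1; sign now +1
(361809/158527) = (44755/158527)   [reduce mod 158527]
reciprocity: (44755/158527) = -1·(158527/44755) since 44755 mod 4 = 3, 158527 mod 4 = 3; sign now -1
(158527/44755) = (24262/44755)   [reduce mod 44755]
24262 = 2^1·12131; (2/44755) = -1 since 44755 mod 8 = 3, so (24262/44755) = (-1)^1·(12131/44755); sign now +1
reciprocity: (12131/44755) = -1·(44755/12131) since 12131 mod 4 = 3, 44755 mod 4 = 3; sign now -1
(44755/12131) = (8362/12131)   [reduce mod 12131]
8362 = 2^1·4181; (2/12131) = -1 since 12131 mod 8 = 3, so (8362/12131) = (-1)^1·(4181/12131); sign now +1
reciprocity: (4181/12131) = +1·(12131/4181) since 4181 mod 4 = 1, 12131 mod 4 = 3; sign now +1
(12131/4181) = (3769/4181)   [reduce mod 4181]
reciprocity: (3769/4181) = +1·(4181/3769) since 3769 mod 4 = 1, 4181 mod 4 = 1; sign now +1
(4181/3769) = (412/3769)   [reduce mod 3769]
412 = 2^2·103; (2/3769) = +1 since 3769 mod 8 = 1, so (412/3769) = (+1)^2·(103/3769); sign now +1
reciprocity: (103/3769) = +1·(3769/103) since 103 mod 4 = 3, 3769 mod 4 = 1; sign now +1
(3769/103) = (61/103)   [reduce mod 103]
reciprocity: (61/103) = +1·(103/61) since 61 mod 4 = 1, 103 mod 4 = 3; sign now +1
(103/61) = (42/61)   [reduce mod 61]
42 = 2^1·21; (2/61) = -1 since 61 mod 8 = 5, so (42/61) = (-1)^1·(21/61); sign now -1
reciprocity: (21/61) = +1·(61/21) since 21 mod 4 = 1, 61 mod 4 = 1; sign now -1
(61/21) = (19/21)   [reduce mod 21]
reciprocity: (19/21) = +1·(21/19) since 19 mod 4 = 3, 21 mod 4 = 1; sign now -1
(21/19) = (2/19)   [reduce mod 19]
2 = 2^1·1; (2/19) = -1 since 19 mod 8 = 3, so (2/19) = (-1)^1·(1/19); sign now +1
(1/19) = 1; final value = sign = +1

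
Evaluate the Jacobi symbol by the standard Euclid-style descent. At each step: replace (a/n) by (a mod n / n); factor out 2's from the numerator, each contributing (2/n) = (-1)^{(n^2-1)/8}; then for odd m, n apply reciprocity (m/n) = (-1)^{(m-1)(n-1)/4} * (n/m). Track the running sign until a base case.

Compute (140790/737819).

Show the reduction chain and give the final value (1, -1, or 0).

-1

140790 = 2^1·70395; (2/737819) = -1 since 737819 mod 8 = 3, so (140790/737819) = (-1)^1·(70395/737819); sign now -1
reciprocity: (70395/737819) = -1·(737819/70395) since 70395 mod 4 = 3, 737819 mod 4 = 3; sign now +1
(737819/70395) = (33869/70395)   [reduce mod 70395]
reciprocity: (33869/70395) = +1·(70395/33869) since 33869 mod 4 = 1, 70395 mod 4 = 3; sign now +1
(70395/33869) = (2657/33869)   [reduce mod 33869]
reciprocity: (2657/33869) = +1·(33869/2657) since 2657 mod 4 = 1, 33869 mod 4 = 1; sign now +1
(33869/2657) = (1985/2657)   [reduce mod 2657]
reciprocity: (1985/2657) = +1·(2657/1985) since 1985 mod 4 = 1, 2657 mod 4 = 1; sign now +1
(2657/1985) = (672/1985)   [reduce mod 1985]
672 = 2^5·21; (2/1985) = +1 since 1985 mod 8 = 1, so (672/1985) = (+1)^5·(21/1985); sign now +1
reciprocity: (21/1985) = +1·(1985/21) since 21 mod 4 = 1, 1985 mod 4 = 1; sign now +1
(1985/21) = (11/21)   [reduce mod 21]
reciprocity: (11/21) = +1·(21/11) since 11 mod 4 = 3, 21 mod 4 = 1; sign now +1
(21/11) = (10/11)   [reduce mod 11]
10 = 2^1·5; (2/11) = -1 since 11 mod 8 = 3, so (10/11) = (-1)^1·(5/11); sign now -1
reciprocity: (5/11) = +1·(11/5) since 5 mod 4 = 1, 11 mod 4 = 3; sign now -1
(11/5) = (1/5)   [reduce mod 5]
(1/5) = 1; final value = sign = -1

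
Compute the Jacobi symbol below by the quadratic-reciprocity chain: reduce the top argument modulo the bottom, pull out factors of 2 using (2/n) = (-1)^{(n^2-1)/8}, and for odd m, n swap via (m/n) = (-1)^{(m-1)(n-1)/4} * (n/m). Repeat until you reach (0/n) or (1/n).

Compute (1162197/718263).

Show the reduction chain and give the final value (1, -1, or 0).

(1162197/718263): 1162197 mod 718263 = 443934, so (1162197/718263) = (443934/718263)
factor out 2^1: 443934 = 2^1·221967; with 718263 mod 8 = 7, (2/718263) = +1; sign now +1; continue with (221967/718263)
flip (221967/718263) -> (718263/221967): both odd, 221967 mod 4 = 3, 718263 mod 4 = 3, so the flip contributes -1; sign now -1
(718263/221967): 718263 mod 221967 = 52362, so (718263/221967) = (52362/221967)
factor out 2^1: 52362 = 2^1·26181; with 221967 mod 8 = 7, (2/221967) = +1; sign now -1; continue with (26181/221967)
flip (26181/221967) -> (221967/26181): both odd, 26181 mod 4 = 1, 221967 mod 4 = 3, so the flip contributes +1; sign now -1
(221967/26181): 221967 mod 26181 = 12519, so (221967/26181) = (12519/26181)
flip (12519/26181) -> (26181/12519): both odd, 12519 mod 4 = 3, 26181 mod 4 = 1, so the flip contributes +1; sign now -1
(26181/12519): 26181 mod 12519 = 1143, so (26181/12519) = (1143/12519)
flip (1143/12519) -> (12519/1143): both odd, 1143 mod 4 = 3, 12519 mod 4 = 3, so the flip contributes -1; sign now +1
(12519/1143): 12519 mod 1143 = 1089, so (12519/1143) = (1089/1143)
flip (1089/1143) -> (1143/1089): both odd, 1089 mod 4 = 1, 1143 mod 4 = 3, so the flip contributes +1; sign now +1
(1143/1089): 1143 mod 1089 = 54, so (1143/1089) = (54/1089)
factor out 2^1: 54 = 2^1·27; with 1089 mod 8 = 1, (2/1089) = +1; sign now +1; continue with (27/1089)
flip (27/1089) -> (1089/27): both odd, 27 mod 4 = 3, 1089 mod 4 = 1, so the flip contributes +1; sign now +1
(1089/27): 1089 mod 27 = 9, so (1089/27) = (9/27)
flip (9/27) -> (27/9): both odd, 9 mod 4 = 1, 27 mod 4 = 3, so the flip contributes +1; sign now +1
(27/9): 27 mod 9 = 0, so (27/9) = (0/9)
reached (0/9); gcd(a, n) > 1, so (0/9) = 0 and the symbol is 0

0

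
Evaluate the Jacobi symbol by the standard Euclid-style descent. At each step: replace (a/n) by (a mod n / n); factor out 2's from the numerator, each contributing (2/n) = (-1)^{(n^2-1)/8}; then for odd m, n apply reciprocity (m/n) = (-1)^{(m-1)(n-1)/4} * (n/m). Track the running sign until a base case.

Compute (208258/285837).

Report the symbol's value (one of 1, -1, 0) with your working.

factor out 2^1: 208258 = 2^1·104129; with 285837 mod 8 = 5, (2/285837) = -1; sign now -1; continue with (104129/285837)
flip (104129/285837) -> (285837/104129): both odd, 104129 mod 4 = 1, 285837 mod 4 = 1, so the flip contributes +1; sign now -1
(285837/104129): 285837 mod 104129 = 77579, so (285837/104129) = (77579/104129)
flip (77579/104129) -> (104129/77579): both odd, 77579 mod 4 = 3, 104129 mod 4 = 1, so the flip contributes +1; sign now -1
(104129/77579): 104129 mod 77579 = 26550, so (104129/77579) = (26550/77579)
factor out 2^1: 26550 = 2^1·13275; with 77579 mod 8 = 3, (2/77579) = -1; sign now +1; continue with (13275/77579)
flip (13275/77579) -> (77579/13275): both odd, 13275 mod 4 = 3, 77579 mod 4 = 3, so the flip contributes -1; sign now -1
(77579/13275): 77579 mod 13275 = 11204, so (77579/13275) = (11204/13275)
factor out 2^2: 11204 = 2^2·2801; with 13275 mod 8 = 3, (2/13275) = -1; sign now -1; continue with (2801/13275)
flip (2801/13275) -> (13275/2801): both odd, 2801 mod 4 = 1, 13275 mod 4 = 3, so the flip contributes +1; sign now -1
(13275/2801): 13275 mod 2801 = 2071, so (13275/2801) = (2071/2801)
flip (2071/2801) -> (2801/2071): both odd, 2071 mod 4 = 3, 2801 mod 4 = 1, so the flip contributes +1; sign now -1
(2801/2071): 2801 mod 2071 = 730, so (2801/2071) = (730/2071)
factor out 2^1: 730 = 2^1·365; with 2071 mod 8 = 7, (2/2071) = +1; sign now -1; continue with (365/2071)
flip (365/2071) -> (2071/365): both odd, 365 mod 4 = 1, 2071 mod 4 = 3, so the flip contributes +1; sign now -1
(2071/365): 2071 mod 365 = 246, so (2071/365) = (246/365)
factor out 2^1: 246 = 2^1·123; with 365 mod 8 = 5, (2/365) = -1; sign now +1; continue with (123/365)
flip (123/365) -> (365/123): both odd, 123 mod 4 = 3, 365 mod 4 = 1, so the flip contributes +1; sign now +1
(365/123): 365 mod 123 = 119, so (365/123) = (119/123)
flip (119/123) -> (123/119): both odd, 119 mod 4 = 3, 123 mod 4 = 3, so the flip contributes -1; sign now -1
(123/119): 123 mod 119 = 4, so (123/119) = (4/119)
factor out 2^2: 4 = 2^2·1; with 119 mod 8 = 7, (2/119) = +1; sign now -1; continue with (1/119)
reached (1/119) = 1, so the symbol is -1

-1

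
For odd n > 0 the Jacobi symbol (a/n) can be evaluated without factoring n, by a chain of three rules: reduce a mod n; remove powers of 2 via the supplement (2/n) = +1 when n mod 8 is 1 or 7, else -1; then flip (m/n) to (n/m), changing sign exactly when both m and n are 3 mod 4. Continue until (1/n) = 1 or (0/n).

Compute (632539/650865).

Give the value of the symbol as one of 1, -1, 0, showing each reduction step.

flip (632539/650865) -> (650865/632539): both odd, 632539 mod 4 = 3, 650865 mod 4 = 1, so the flip contributes +1; sign now +1
(650865/632539): 650865 mod 632539 = 18326, so (650865/632539) = (18326/632539)
factor out 2^1: 18326 = 2^1·9163; with 632539 mod 8 = 3, (2/632539) = -1; sign now -1; continue with (9163/632539)
flip (9163/632539) -> (632539/9163): both odd, 9163 mod 4 = 3, 632539 mod 4 = 3, so the flip contributes -1; sign now +1
(632539/9163): 632539 mod 9163 = 292, so (632539/9163) = (292/9163)
factor out 2^2: 292 = 2^2·73; with 9163 mod 8 = 3, (2/9163) = -1; sign now +1; continue with (73/9163)
flip (73/9163) -> (9163/73): both odd, 73 mod 4 = 1, 9163 mod 4 = 3, so the flip contributes +1; sign now +1
(9163/73): 9163 mod 73 = 38, so (9163/73) = (38/73)
factor out 2^1: 38 = 2^1·19; with 73 mod 8 = 1, (2/73) = +1; sign now +1; continue with (19/73)
flip (19/73) -> (73/19): both odd, 19 mod 4 = 3, 73 mod 4 = 1, so the flip contributes +1; sign now +1
(73/19): 73 mod 19 = 16, so (73/19) = (16/19)
factor out 2^4: 16 = 2^4·1; with 19 mod 8 = 3, (2/19) = -1; sign now +1; continue with (1/19)
reached (1/19) = 1, so the symbol is +1

1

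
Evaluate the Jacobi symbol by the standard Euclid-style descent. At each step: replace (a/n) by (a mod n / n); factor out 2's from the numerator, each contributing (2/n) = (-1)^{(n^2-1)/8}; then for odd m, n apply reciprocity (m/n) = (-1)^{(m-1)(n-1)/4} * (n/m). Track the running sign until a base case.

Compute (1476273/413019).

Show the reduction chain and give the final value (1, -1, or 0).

(1476273/413019) = (237216/413019)   [reduce mod 413019]
237216 = 2^5·7413; (2/413019) = -1 since 413019 mod 8 = 3, so (237216/413019) = (-1)^5·(7413/413019); sign now -1
reciprocity: (7413/413019) = +1·(413019/7413) since 7413 mod 4 = 1, 413019 mod 4 = 3; sign now -1
(413019/7413) = (5304/7413)   [reduce mod 7413]
5304 = 2^3·663; (2/7413) = -1 since 7413 mod 8 = 5, so (5304/7413) = (-1)^3·(663/7413); sign now +1
reciprocity: (663/7413) = +1·(7413/663) since 663 mod 4 = 3, 7413 mod 4 = 1; sign now +1
(7413/663) = (120/663)   [reduce mod 663]
120 = 2^3·15; (2/663) = +1 since 663 mod 8 = 7, so (120/663) = (+1)^3·(15/663); sign now +1
reciprocity: (15/663) = -1·(663/15) since 15 mod 4 = 3, 663 mod 4 = 3; sign now -1
(663/15) = (3/15)   [reduce mod 15]
reciprocity: (3/15) = -1·(15/3) since 3 mod 4 = 3, 15 mod 4 = 3; sign now +1
(15/3) = (0/3)   [reduce mod 3]
(0/3) = 0   [gcd(a, n) > 1]; final value = 0

0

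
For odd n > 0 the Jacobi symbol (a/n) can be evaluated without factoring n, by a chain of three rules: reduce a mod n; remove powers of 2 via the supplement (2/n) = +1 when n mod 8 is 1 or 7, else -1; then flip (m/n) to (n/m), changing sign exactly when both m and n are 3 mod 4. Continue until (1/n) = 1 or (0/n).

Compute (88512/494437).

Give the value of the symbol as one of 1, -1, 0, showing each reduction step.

1

factor out 2^6: 88512 = 2^6·1383; with 494437 mod 8 = 5, (2/494437) = -1; sign now +1; continue with (1383/494437)
flip (1383/494437) -> (494437/1383): both odd, 1383 mod 4 = 3, 494437 mod 4 = 1, so the flip contributes +1; sign now +1
(494437/1383): 494437 mod 1383 = 706, so (494437/1383) = (706/1383)
factor out 2^1: 706 = 2^1·353; with 1383 mod 8 = 7, (2/1383) = +1; sign now +1; continue with (353/1383)
flip (353/1383) -> (1383/353): both odd, 353 mod 4 = 1, 1383 mod 4 = 3, so the flip contributes +1; sign now +1
(1383/353): 1383 mod 353 = 324, so (1383/353) = (324/353)
factor out 2^2: 324 = 2^2·81; with 353 mod 8 = 1, (2/353) = +1; sign now +1; continue with (81/353)
flip (81/353) -> (353/81): both odd, 81 mod 4 = 1, 353 mod 4 = 1, so the flip contributes +1; sign now +1
(353/81): 353 mod 81 = 29, so (353/81) = (29/81)
flip (29/81) -> (81/29): both odd, 29 mod 4 = 1, 81 mod 4 = 1, so the flip contributes +1; sign now +1
(81/29): 81 mod 29 = 23, so (81/29) = (23/29)
flip (23/29) -> (29/23): both odd, 23 mod 4 = 3, 29 mod 4 = 1, so the flip contributes +1; sign now +1
(29/23): 29 mod 23 = 6, so (29/23) = (6/23)
factor out 2^1: 6 = 2^1·3; with 23 mod 8 = 7, (2/23) = +1; sign now +1; continue with (3/23)
flip (3/23) -> (23/3): both odd, 3 mod 4 = 3, 23 mod 4 = 3, so the flip contributes -1; sign now -1
(23/3): 23 mod 3 = 2, so (23/3) = (2/3)
factor out 2^1: 2 = 2^1·1; with 3 mod 8 = 3, (2/3) = -1; sign now +1; continue with (1/3)
reached (1/3) = 1, so the symbol is +1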